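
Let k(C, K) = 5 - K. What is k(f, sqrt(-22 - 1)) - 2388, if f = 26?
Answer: -2383 - I*sqrt(23) ≈ -2383.0 - 4.7958*I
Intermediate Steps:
k(f, sqrt(-22 - 1)) - 2388 = (5 - sqrt(-22 - 1)) - 2388 = (5 - sqrt(-23)) - 2388 = (5 - I*sqrt(23)) - 2388 = -2383 - I*sqrt(23)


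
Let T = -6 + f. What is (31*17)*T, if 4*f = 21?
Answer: -1581/4 ≈ -395.25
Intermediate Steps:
f = 21/4 (f = (1/4)*21 = 21/4 ≈ 5.2500)
T = -3/4 (T = -6 + 21/4 = -3/4 ≈ -0.75000)
(31*17)*T = (31*17)*(-3/4) = 527*(-3/4) = -1581/4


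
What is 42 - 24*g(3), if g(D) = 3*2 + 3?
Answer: -174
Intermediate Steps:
g(D) = 9 (g(D) = 6 + 3 = 9)
42 - 24*g(3) = 42 - 24*9 = 42 - 216 = -174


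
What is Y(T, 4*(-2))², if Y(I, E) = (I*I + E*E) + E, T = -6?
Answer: 8464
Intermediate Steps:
Y(I, E) = E + E² + I² (Y(I, E) = (I² + E²) + E = (E² + I²) + E = E + E² + I²)
Y(T, 4*(-2))² = (4*(-2) + (4*(-2))² + (-6)²)² = (-8 + (-8)² + 36)² = (-8 + 64 + 36)² = 92² = 8464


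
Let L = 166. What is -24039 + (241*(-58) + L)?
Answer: -37851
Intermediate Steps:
-24039 + (241*(-58) + L) = -24039 + (241*(-58) + 166) = -24039 + (-13978 + 166) = -24039 - 13812 = -37851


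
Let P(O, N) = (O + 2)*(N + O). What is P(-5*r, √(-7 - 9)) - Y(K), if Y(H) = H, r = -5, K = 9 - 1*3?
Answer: 669 + 108*I ≈ 669.0 + 108.0*I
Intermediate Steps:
K = 6 (K = 9 - 3 = 6)
P(O, N) = (2 + O)*(N + O)
P(-5*r, √(-7 - 9)) - Y(K) = ((-5*(-5))² + 2*√(-7 - 9) + 2*(-5*(-5)) + √(-7 - 9)*(-5*(-5))) - 1*6 = (25² + 2*√(-16) + 2*25 + √(-16)*25) - 6 = (625 + 2*(4*I) + 50 + (4*I)*25) - 6 = (625 + 8*I + 50 + 100*I) - 6 = (675 + 108*I) - 6 = 669 + 108*I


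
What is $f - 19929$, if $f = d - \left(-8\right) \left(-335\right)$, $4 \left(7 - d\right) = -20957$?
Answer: $- \frac{69451}{4} \approx -17363.0$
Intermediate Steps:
$d = \frac{20985}{4}$ ($d = 7 - - \frac{20957}{4} = 7 + \frac{20957}{4} = \frac{20985}{4} \approx 5246.3$)
$f = \frac{10265}{4}$ ($f = \frac{20985}{4} - \left(-8\right) \left(-335\right) = \frac{20985}{4} - 2680 = \frac{10265}{4} \approx 2566.3$)
$f - 19929 = \frac{10265}{4} - 19929 = - \frac{69451}{4}$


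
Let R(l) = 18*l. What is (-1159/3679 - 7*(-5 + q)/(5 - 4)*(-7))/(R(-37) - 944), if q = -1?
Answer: 216557/1184638 ≈ 0.18280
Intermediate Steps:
(-1159/3679 - 7*(-5 + q)/(5 - 4)*(-7))/(R(-37) - 944) = (-1159/3679 - 7*(-5 - 1)/(5 - 4)*(-7))/(18*(-37) - 944) = (-1159*1/3679 - (-42)/1*(-7))/(-666 - 944) = (-1159/3679 - (-42)*(-7))/(-1610) = (-1159/3679 - 7*(-6)*(-7))*(-1/1610) = (-1159/3679 + 42*(-7))*(-1/1610) = (-1159/3679 - 294)*(-1/1610) = -1082785/3679*(-1/1610) = 216557/1184638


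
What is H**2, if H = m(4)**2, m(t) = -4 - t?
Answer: 4096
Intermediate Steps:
H = 64 (H = (-4 - 1*4)**2 = (-4 - 4)**2 = (-8)**2 = 64)
H**2 = 64**2 = 4096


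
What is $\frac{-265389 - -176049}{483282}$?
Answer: $- \frac{14890}{80547} \approx -0.18486$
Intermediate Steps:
$\frac{-265389 - -176049}{483282} = \left(-265389 + 176049\right) \frac{1}{483282} = \left(-89340\right) \frac{1}{483282} = - \frac{14890}{80547}$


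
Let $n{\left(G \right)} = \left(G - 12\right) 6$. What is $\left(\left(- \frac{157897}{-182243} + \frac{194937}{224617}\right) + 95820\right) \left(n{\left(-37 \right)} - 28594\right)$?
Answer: $- \frac{113311758824870433280}{40934875931} \approx -2.7681 \cdot 10^{9}$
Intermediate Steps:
$n{\left(G \right)} = -72 + 6 G$ ($n{\left(G \right)} = \left(-12 + G\right) 6 = -72 + 6 G$)
$\left(\left(- \frac{157897}{-182243} + \frac{194937}{224617}\right) + 95820\right) \left(n{\left(-37 \right)} - 28594\right) = \left(\left(- \frac{157897}{-182243} + \frac{194937}{224617}\right) + 95820\right) \left(\left(-72 + 6 \left(-37\right)\right) - 28594\right) = \left(\left(\left(-157897\right) \left(- \frac{1}{182243}\right) + 194937 \cdot \frac{1}{224617}\right) + 95820\right) \left(\left(-72 - 222\right) - 28594\right) = \left(\left(\frac{157897}{182243} + \frac{194937}{224617}\right) + 95820\right) \left(-294 - 28594\right) = \left(\frac{70992254140}{40934875931} + 95820\right) \left(-28888\right) = \frac{3922450803962560}{40934875931} \left(-28888\right) = - \frac{113311758824870433280}{40934875931}$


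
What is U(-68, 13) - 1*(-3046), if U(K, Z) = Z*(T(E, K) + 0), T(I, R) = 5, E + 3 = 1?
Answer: 3111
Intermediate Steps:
E = -2 (E = -3 + 1 = -2)
U(K, Z) = 5*Z (U(K, Z) = Z*(5 + 0) = Z*5 = 5*Z)
U(-68, 13) - 1*(-3046) = 5*13 - 1*(-3046) = 65 + 3046 = 3111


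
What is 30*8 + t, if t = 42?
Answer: 282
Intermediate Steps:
30*8 + t = 30*8 + 42 = 240 + 42 = 282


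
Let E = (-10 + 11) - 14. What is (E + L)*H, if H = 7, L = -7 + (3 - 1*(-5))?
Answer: -84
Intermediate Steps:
L = 1 (L = -7 + (3 + 5) = -7 + 8 = 1)
E = -13 (E = 1 - 14 = -13)
(E + L)*H = (-13 + 1)*7 = -12*7 = -84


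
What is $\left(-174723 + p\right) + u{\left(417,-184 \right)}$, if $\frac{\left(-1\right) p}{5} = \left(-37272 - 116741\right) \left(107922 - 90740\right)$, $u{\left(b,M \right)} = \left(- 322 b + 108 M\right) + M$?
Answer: $13230927777$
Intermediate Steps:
$u{\left(b,M \right)} = - 322 b + 109 M$
$p = 13231256830$ ($p = - 5 \left(-37272 - 116741\right) \left(107922 - 90740\right) = - 5 \left(\left(-154013\right) 17182\right) = \left(-5\right) \left(-2646251366\right) = 13231256830$)
$\left(-174723 + p\right) + u{\left(417,-184 \right)} = \left(-174723 + 13231256830\right) + \left(\left(-322\right) 417 + 109 \left(-184\right)\right) = 13231082107 - 154330 = 13230927777$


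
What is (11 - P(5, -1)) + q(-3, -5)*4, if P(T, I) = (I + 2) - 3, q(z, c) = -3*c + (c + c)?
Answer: 33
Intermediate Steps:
q(z, c) = -c (q(z, c) = -3*c + 2*c = -c)
P(T, I) = -1 + I (P(T, I) = (2 + I) - 3 = -1 + I)
(11 - P(5, -1)) + q(-3, -5)*4 = (11 - (-1 - 1)) - 1*(-5)*4 = (11 - 1*(-2)) + 5*4 = (11 + 2) + 20 = 13 + 20 = 33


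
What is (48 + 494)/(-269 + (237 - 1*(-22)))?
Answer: -271/5 ≈ -54.200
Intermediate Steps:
(48 + 494)/(-269 + (237 - 1*(-22))) = 542/(-269 + (237 + 22)) = 542/(-269 + 259) = 542/(-10) = 542*(-⅒) = -271/5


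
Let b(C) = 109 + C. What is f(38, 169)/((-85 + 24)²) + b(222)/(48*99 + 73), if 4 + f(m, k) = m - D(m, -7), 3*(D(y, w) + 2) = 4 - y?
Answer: 4380103/53861475 ≈ 0.081322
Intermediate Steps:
D(y, w) = -⅔ - y/3 (D(y, w) = -2 + (4 - y)/3 = -2 + (4/3 - y/3) = -⅔ - y/3)
f(m, k) = -10/3 + 4*m/3 (f(m, k) = -4 + (m - (-⅔ - m/3)) = -4 + (m + (⅔ + m/3)) = -4 + (⅔ + 4*m/3) = -10/3 + 4*m/3)
f(38, 169)/((-85 + 24)²) + b(222)/(48*99 + 73) = (-10/3 + (4/3)*38)/((-85 + 24)²) + (109 + 222)/(48*99 + 73) = (-10/3 + 152/3)/((-61)²) + 331/(4752 + 73) = (142/3)/3721 + 331/4825 = (142/3)*(1/3721) + 331*(1/4825) = 142/11163 + 331/4825 = 4380103/53861475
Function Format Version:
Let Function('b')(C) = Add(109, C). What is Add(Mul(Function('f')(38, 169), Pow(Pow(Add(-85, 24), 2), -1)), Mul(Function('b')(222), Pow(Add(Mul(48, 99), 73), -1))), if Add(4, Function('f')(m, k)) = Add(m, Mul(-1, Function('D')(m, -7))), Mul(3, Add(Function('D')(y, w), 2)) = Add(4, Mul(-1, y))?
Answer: Rational(4380103, 53861475) ≈ 0.081322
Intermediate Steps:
Function('D')(y, w) = Add(Rational(-2, 3), Mul(Rational(-1, 3), y)) (Function('D')(y, w) = Add(-2, Mul(Rational(1, 3), Add(4, Mul(-1, y)))) = Add(-2, Add(Rational(4, 3), Mul(Rational(-1, 3), y))) = Add(Rational(-2, 3), Mul(Rational(-1, 3), y)))
Function('f')(m, k) = Add(Rational(-10, 3), Mul(Rational(4, 3), m)) (Function('f')(m, k) = Add(-4, Add(m, Mul(-1, Add(Rational(-2, 3), Mul(Rational(-1, 3), m))))) = Add(-4, Add(m, Add(Rational(2, 3), Mul(Rational(1, 3), m)))) = Add(-4, Add(Rational(2, 3), Mul(Rational(4, 3), m))) = Add(Rational(-10, 3), Mul(Rational(4, 3), m)))
Add(Mul(Function('f')(38, 169), Pow(Pow(Add(-85, 24), 2), -1)), Mul(Function('b')(222), Pow(Add(Mul(48, 99), 73), -1))) = Add(Mul(Add(Rational(-10, 3), Mul(Rational(4, 3), 38)), Pow(Pow(Add(-85, 24), 2), -1)), Mul(Add(109, 222), Pow(Add(Mul(48, 99), 73), -1))) = Add(Mul(Add(Rational(-10, 3), Rational(152, 3)), Pow(Pow(-61, 2), -1)), Mul(331, Pow(Add(4752, 73), -1))) = Add(Mul(Rational(142, 3), Pow(3721, -1)), Mul(331, Pow(4825, -1))) = Add(Mul(Rational(142, 3), Rational(1, 3721)), Mul(331, Rational(1, 4825))) = Add(Rational(142, 11163), Rational(331, 4825)) = Rational(4380103, 53861475)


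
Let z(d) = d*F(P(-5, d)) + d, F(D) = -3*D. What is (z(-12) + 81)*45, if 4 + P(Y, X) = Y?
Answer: -11475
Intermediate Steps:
P(Y, X) = -4 + Y
z(d) = 28*d (z(d) = d*(-3*(-4 - 5)) + d = d*(-3*(-9)) + d = d*27 + d = 27*d + d = 28*d)
(z(-12) + 81)*45 = (28*(-12) + 81)*45 = (-336 + 81)*45 = -255*45 = -11475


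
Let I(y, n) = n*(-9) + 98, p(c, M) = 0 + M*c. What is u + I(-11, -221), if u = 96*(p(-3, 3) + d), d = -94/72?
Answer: 3293/3 ≈ 1097.7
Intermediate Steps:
p(c, M) = M*c
d = -47/36 (d = -94*1/72 = -47/36 ≈ -1.3056)
u = -2968/3 (u = 96*(3*(-3) - 47/36) = 96*(-9 - 47/36) = 96*(-371/36) = -2968/3 ≈ -989.33)
I(y, n) = 98 - 9*n (I(y, n) = -9*n + 98 = 98 - 9*n)
u + I(-11, -221) = -2968/3 + (98 - 9*(-221)) = -2968/3 + (98 + 1989) = -2968/3 + 2087 = 3293/3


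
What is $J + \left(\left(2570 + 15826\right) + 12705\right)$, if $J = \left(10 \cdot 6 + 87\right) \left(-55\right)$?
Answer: $23016$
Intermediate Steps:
$J = -8085$ ($J = \left(60 + 87\right) \left(-55\right) = 147 \left(-55\right) = -8085$)
$J + \left(\left(2570 + 15826\right) + 12705\right) = -8085 + \left(\left(2570 + 15826\right) + 12705\right) = -8085 + \left(18396 + 12705\right) = -8085 + 31101 = 23016$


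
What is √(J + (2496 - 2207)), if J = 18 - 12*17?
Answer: √103 ≈ 10.149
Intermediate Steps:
J = -186 (J = 18 - 204 = -186)
√(J + (2496 - 2207)) = √(-186 + (2496 - 2207)) = √(-186 + 289) = √103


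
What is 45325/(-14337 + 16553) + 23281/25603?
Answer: 1212046671/56736248 ≈ 21.363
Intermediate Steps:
45325/(-14337 + 16553) + 23281/25603 = 45325/2216 + 23281*(1/25603) = 45325*(1/2216) + 23281/25603 = 45325/2216 + 23281/25603 = 1212046671/56736248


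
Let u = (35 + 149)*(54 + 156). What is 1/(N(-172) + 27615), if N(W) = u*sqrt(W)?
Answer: 263/2453020185 - 736*I*sqrt(43)/2453020185 ≈ 1.0721e-7 - 1.9675e-6*I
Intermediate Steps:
u = 38640 (u = 184*210 = 38640)
N(W) = 38640*sqrt(W)
1/(N(-172) + 27615) = 1/(38640*sqrt(-172) + 27615) = 1/(38640*(2*I*sqrt(43)) + 27615) = 1/(77280*I*sqrt(43) + 27615) = 1/(27615 + 77280*I*sqrt(43))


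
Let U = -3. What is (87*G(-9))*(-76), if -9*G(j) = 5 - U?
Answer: 17632/3 ≈ 5877.3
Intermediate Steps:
G(j) = -8/9 (G(j) = -(5 - 1*(-3))/9 = -(5 + 3)/9 = -1/9*8 = -8/9)
(87*G(-9))*(-76) = (87*(-8/9))*(-76) = -232/3*(-76) = 17632/3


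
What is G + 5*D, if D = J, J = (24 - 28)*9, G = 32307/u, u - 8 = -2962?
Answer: -564027/2954 ≈ -190.94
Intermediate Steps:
u = -2954 (u = 8 - 2962 = -2954)
G = -32307/2954 (G = 32307/(-2954) = 32307*(-1/2954) = -32307/2954 ≈ -10.937)
J = -36 (J = -4*9 = -36)
D = -36
G + 5*D = -32307/2954 + 5*(-36) = -32307/2954 - 180 = -564027/2954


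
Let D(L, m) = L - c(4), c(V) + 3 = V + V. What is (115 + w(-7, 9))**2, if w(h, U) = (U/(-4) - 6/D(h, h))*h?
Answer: 259081/16 ≈ 16193.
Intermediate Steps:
c(V) = -3 + 2*V (c(V) = -3 + (V + V) = -3 + 2*V)
D(L, m) = -5 + L (D(L, m) = L - (-3 + 2*4) = L - (-3 + 8) = L - 1*5 = L - 5 = -5 + L)
w(h, U) = h*(-6/(-5 + h) - U/4) (w(h, U) = (U/(-4) - 6/(-5 + h))*h = (U*(-1/4) - 6/(-5 + h))*h = (-U/4 - 6/(-5 + h))*h = (-6/(-5 + h) - U/4)*h = h*(-6/(-5 + h) - U/4))
(115 + w(-7, 9))**2 = (115 + (1/4)*(-7)*(-24 - 1*9*(-5 - 7))/(-5 - 7))**2 = (115 + (1/4)*(-7)*(-24 - 1*9*(-12))/(-12))**2 = (115 + (1/4)*(-7)*(-1/12)*(-24 + 108))**2 = (115 + (1/4)*(-7)*(-1/12)*84)**2 = (115 + 49/4)**2 = (509/4)**2 = 259081/16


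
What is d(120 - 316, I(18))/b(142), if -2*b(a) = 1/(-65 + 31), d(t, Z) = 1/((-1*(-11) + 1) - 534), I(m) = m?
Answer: -34/261 ≈ -0.13027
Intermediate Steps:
d(t, Z) = -1/522 (d(t, Z) = 1/((11 + 1) - 534) = 1/(12 - 534) = 1/(-522) = -1/522)
b(a) = 1/68 (b(a) = -1/(2*(-65 + 31)) = -½/(-34) = -½*(-1/34) = 1/68)
d(120 - 316, I(18))/b(142) = -1/(522*1/68) = -1/522*68 = -34/261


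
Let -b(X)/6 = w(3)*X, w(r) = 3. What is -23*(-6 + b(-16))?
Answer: -6486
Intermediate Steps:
b(X) = -18*X
-23*(-6 + b(-16)) = -23*(-6 - 18*(-16)) = -23*(-6 + 288) = -23*282 = -6486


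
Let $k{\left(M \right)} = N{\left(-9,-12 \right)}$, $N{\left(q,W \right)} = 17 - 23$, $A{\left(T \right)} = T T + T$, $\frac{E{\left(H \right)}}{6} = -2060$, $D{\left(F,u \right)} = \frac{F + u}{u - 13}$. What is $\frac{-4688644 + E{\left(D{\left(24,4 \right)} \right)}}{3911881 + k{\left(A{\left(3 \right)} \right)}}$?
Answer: $- \frac{427364}{355625} \approx -1.2017$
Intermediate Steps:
$D{\left(F,u \right)} = \frac{F + u}{-13 + u}$
$E{\left(H \right)} = -12360$ ($E{\left(H \right)} = 6 \left(-2060\right) = -12360$)
$A{\left(T \right)} = T + T^{2}$ ($A{\left(T \right)} = T^{2} + T = T + T^{2}$)
$N{\left(q,W \right)} = -6$ ($N{\left(q,W \right)} = 17 - 23 = -6$)
$k{\left(M \right)} = -6$
$\frac{-4688644 + E{\left(D{\left(24,4 \right)} \right)}}{3911881 + k{\left(A{\left(3 \right)} \right)}} = \frac{-4688644 - 12360}{3911881 - 6} = - \frac{4701004}{3911875} = \left(-4701004\right) \frac{1}{3911875} = - \frac{427364}{355625}$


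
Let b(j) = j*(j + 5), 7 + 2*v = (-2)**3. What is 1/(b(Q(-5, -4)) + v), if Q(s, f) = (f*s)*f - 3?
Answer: 2/12933 ≈ 0.00015464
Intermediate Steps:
Q(s, f) = -3 + s*f**2 (Q(s, f) = s*f**2 - 3 = -3 + s*f**2)
v = -15/2 (v = -7/2 + (1/2)*(-2)**3 = -7/2 + (1/2)*(-8) = -7/2 - 4 = -15/2 ≈ -7.5000)
b(j) = j*(5 + j)
1/(b(Q(-5, -4)) + v) = 1/((-3 - 5*(-4)**2)*(5 + (-3 - 5*(-4)**2)) - 15/2) = 1/((-3 - 5*16)*(5 + (-3 - 5*16)) - 15/2) = 1/((-3 - 80)*(5 + (-3 - 80)) - 15/2) = 1/(-83*(5 - 83) - 15/2) = 1/(-83*(-78) - 15/2) = 1/(6474 - 15/2) = 1/(12933/2) = 2/12933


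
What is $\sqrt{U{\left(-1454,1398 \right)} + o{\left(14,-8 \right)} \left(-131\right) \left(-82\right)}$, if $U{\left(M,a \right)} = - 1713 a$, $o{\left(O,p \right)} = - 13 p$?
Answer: $i \sqrt{1277606} \approx 1130.3 i$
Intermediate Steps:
$\sqrt{U{\left(-1454,1398 \right)} + o{\left(14,-8 \right)} \left(-131\right) \left(-82\right)} = \sqrt{\left(-1713\right) 1398 + \left(-13\right) \left(-8\right) \left(-131\right) \left(-82\right)} = \sqrt{-2394774 + 104 \left(-131\right) \left(-82\right)} = \sqrt{-2394774 - -1117168} = \sqrt{-2394774 + 1117168} = \sqrt{-1277606} = i \sqrt{1277606}$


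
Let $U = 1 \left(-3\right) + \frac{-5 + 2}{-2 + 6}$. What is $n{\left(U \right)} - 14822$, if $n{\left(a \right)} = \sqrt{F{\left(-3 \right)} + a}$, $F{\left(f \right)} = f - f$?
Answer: $-14822 + \frac{i \sqrt{15}}{2} \approx -14822.0 + 1.9365 i$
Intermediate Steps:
$F{\left(f \right)} = 0$
$U = - \frac{15}{4}$ ($U = -3 - \frac{3}{4} = - \frac{15}{4} \approx -3.75$)
$n{\left(a \right)} = \sqrt{a}$ ($n{\left(a \right)} = \sqrt{0 + a} = \sqrt{a}$)
$n{\left(U \right)} - 14822 = \sqrt{- \frac{15}{4}} - 14822 = \frac{i \sqrt{15}}{2} - 14822 = -14822 + \frac{i \sqrt{15}}{2}$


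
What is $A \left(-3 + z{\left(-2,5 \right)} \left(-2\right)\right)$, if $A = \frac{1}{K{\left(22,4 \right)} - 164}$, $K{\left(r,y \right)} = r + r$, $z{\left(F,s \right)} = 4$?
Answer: $\frac{11}{120} \approx 0.091667$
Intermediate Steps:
$K{\left(r,y \right)} = 2 r$
$A = - \frac{1}{120}$ ($A = \frac{1}{2 \cdot 22 - 164} = \frac{1}{44 - 164} = \frac{1}{-120} = - \frac{1}{120} \approx -0.0083333$)
$A \left(-3 + z{\left(-2,5 \right)} \left(-2\right)\right) = - \frac{-3 + 4 \left(-2\right)}{120} = - \frac{-3 - 8}{120} = \left(- \frac{1}{120}\right) \left(-11\right) = \frac{11}{120}$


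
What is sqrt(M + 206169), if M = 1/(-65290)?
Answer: sqrt(878853935047610)/65290 ≈ 454.06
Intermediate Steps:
M = -1/65290 ≈ -1.5316e-5
sqrt(M + 206169) = sqrt(-1/65290 + 206169) = sqrt(13460774009/65290) = sqrt(878853935047610)/65290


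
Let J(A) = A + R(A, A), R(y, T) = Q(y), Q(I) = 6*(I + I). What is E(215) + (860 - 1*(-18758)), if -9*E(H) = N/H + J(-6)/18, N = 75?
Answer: 22777012/1161 ≈ 19618.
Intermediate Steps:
Q(I) = 12*I (Q(I) = 6*(2*I) = 12*I)
R(y, T) = 12*y
J(A) = 13*A (J(A) = A + 12*A = 13*A)
E(H) = 13/27 - 25/(3*H) (E(H) = -(75/H + (13*(-6))/18)/9 = -(75/H - 78*1/18)/9 = -(75/H - 13/3)/9 = -(-13/3 + 75/H)/9 = 13/27 - 25/(3*H))
E(215) + (860 - 1*(-18758)) = (1/27)*(-225 + 13*215)/215 + (860 - 1*(-18758)) = (1/27)*(1/215)*(-225 + 2795) + (860 + 18758) = (1/27)*(1/215)*2570 + 19618 = 514/1161 + 19618 = 22777012/1161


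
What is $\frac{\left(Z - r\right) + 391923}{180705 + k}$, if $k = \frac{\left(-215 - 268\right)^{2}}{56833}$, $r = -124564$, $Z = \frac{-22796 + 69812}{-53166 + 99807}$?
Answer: $\frac{2834533188533}{991748011758} \approx 2.8581$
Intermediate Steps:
$Z = \frac{15672}{15547}$ ($Z = \frac{47016}{46641} = 47016 \cdot \frac{1}{46641} = \frac{15672}{15547} \approx 1.008$)
$k = \frac{1449}{353}$ ($k = \left(-483\right)^{2} \cdot \frac{1}{56833} = 233289 \cdot \frac{1}{56833} = \frac{1449}{353} \approx 4.1048$)
$\frac{\left(Z - r\right) + 391923}{180705 + k} = \frac{\left(\frac{15672}{15547} - -124564\right) + 391923}{180705 + \frac{1449}{353}} = \frac{\left(\frac{15672}{15547} + 124564\right) + 391923}{\frac{63790314}{353}} = \left(\frac{1936612180}{15547} + 391923\right) \frac{353}{63790314} = \frac{8029839061}{15547} \cdot \frac{353}{63790314} = \frac{2834533188533}{991748011758}$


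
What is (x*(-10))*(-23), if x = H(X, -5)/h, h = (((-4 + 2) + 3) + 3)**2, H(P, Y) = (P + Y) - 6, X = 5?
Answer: -345/4 ≈ -86.250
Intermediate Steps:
H(P, Y) = -6 + P + Y
h = 16 (h = ((-2 + 3) + 3)**2 = (1 + 3)**2 = 4**2 = 16)
x = -3/8 (x = (-6 + 5 - 5)/16 = -6*1/16 = -3/8 ≈ -0.37500)
(x*(-10))*(-23) = -3/8*(-10)*(-23) = (15/4)*(-23) = -345/4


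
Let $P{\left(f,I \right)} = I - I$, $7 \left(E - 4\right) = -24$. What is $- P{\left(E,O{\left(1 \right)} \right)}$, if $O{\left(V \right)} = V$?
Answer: $0$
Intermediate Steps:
$E = \frac{4}{7}$ ($E = 4 + \frac{1}{7} \left(-24\right) = 4 - \frac{24}{7} = \frac{4}{7} \approx 0.57143$)
$P{\left(f,I \right)} = 0$
$- P{\left(E,O{\left(1 \right)} \right)} = \left(-1\right) 0 = 0$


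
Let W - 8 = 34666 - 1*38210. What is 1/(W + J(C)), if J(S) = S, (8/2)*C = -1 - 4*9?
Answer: -4/14181 ≈ -0.00028207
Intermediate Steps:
C = -37/4 (C = (-1 - 4*9)/4 = (-1 - 36)/4 = (¼)*(-37) = -37/4 ≈ -9.2500)
W = -3536 (W = 8 + (34666 - 1*38210) = 8 + (34666 - 38210) = 8 - 3544 = -3536)
1/(W + J(C)) = 1/(-3536 - 37/4) = 1/(-14181/4) = -4/14181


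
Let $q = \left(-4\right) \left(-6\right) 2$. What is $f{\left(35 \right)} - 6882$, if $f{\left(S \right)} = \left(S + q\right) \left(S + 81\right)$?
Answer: $2746$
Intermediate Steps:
$q = 48$ ($q = 24 \cdot 2 = 48$)
$f{\left(S \right)} = \left(48 + S\right) \left(81 + S\right)$ ($f{\left(S \right)} = \left(S + 48\right) \left(S + 81\right) = \left(48 + S\right) \left(81 + S\right)$)
$f{\left(35 \right)} - 6882 = \left(3888 + 35^{2} + 129 \cdot 35\right) - 6882 = \left(3888 + 1225 + 4515\right) - 6882 = 9628 - 6882 = 2746$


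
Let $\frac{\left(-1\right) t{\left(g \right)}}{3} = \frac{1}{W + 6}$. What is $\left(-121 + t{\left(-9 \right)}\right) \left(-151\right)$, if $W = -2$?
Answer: $\frac{73537}{4} \approx 18384.0$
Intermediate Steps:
$t{\left(g \right)} = - \frac{3}{4}$ ($t{\left(g \right)} = - \frac{3}{-2 + 6} = - \frac{3}{4}$)
$\left(-121 + t{\left(-9 \right)}\right) \left(-151\right) = \left(-121 - \frac{3}{4}\right) \left(-151\right) = \left(- \frac{487}{4}\right) \left(-151\right) = \frac{73537}{4}$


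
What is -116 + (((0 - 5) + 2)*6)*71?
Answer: -1394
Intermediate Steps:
-116 + (((0 - 5) + 2)*6)*71 = -116 + ((-5 + 2)*6)*71 = -116 - 3*6*71 = -116 - 18*71 = -116 - 1278 = -1394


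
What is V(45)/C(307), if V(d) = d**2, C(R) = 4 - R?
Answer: -675/101 ≈ -6.6832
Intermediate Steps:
V(45)/C(307) = 45**2/(4 - 1*307) = 2025/(4 - 307) = 2025/(-303) = 2025*(-1/303) = -675/101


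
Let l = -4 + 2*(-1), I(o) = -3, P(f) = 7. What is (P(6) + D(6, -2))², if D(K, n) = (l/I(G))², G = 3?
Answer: 121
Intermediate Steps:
l = -6 (l = -4 - 2 = -6)
D(K, n) = 4 (D(K, n) = (-6/(-3))² = (-6*(-⅓))² = 2² = 4)
(P(6) + D(6, -2))² = (7 + 4)² = 11² = 121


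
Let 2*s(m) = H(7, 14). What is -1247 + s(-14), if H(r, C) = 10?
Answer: -1242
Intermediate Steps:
s(m) = 5 (s(m) = (½)*10 = 5)
-1247 + s(-14) = -1247 + 5 = -1242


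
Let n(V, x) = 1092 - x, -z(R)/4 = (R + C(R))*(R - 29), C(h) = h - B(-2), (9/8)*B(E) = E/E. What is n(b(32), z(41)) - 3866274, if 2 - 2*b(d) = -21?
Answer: -11583866/3 ≈ -3.8613e+6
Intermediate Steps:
B(E) = 8/9 (B(E) = 8*(E/E)/9 = (8/9)*1 = 8/9)
C(h) = -8/9 + h (C(h) = h - 1*8/9 = h - 8/9 = -8/9 + h)
z(R) = -4*(-29 + R)*(-8/9 + 2*R) (z(R) = -4*(R + (-8/9 + R))*(R - 29) = -4*(-8/9 + 2*R)*(-29 + R) = -4*(-29 + R)*(-8/9 + 2*R))
b(d) = 23/2 (b(d) = 1 - ½*(-21) = 1 + 21/2 = 23/2)
n(b(32), z(41)) - 3866274 = (1092 - (-928/9 - 8*41² + (2120/9)*41)) - 3866274 = (1092 - (-928/9 - 8*1681 + 86920/9)) - 3866274 = (1092 - (-928/9 - 13448 + 86920/9)) - 3866274 = (1092 - 1*(-11680/3)) - 3866274 = (1092 + 11680/3) - 3866274 = 14956/3 - 3866274 = -11583866/3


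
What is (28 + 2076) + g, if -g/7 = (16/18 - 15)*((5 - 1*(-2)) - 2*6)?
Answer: 14491/9 ≈ 1610.1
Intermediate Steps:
g = -4445/9 (g = -7*(16/18 - 15)*((5 - 1*(-2)) - 2*6) = -7*(16*(1/18) - 15)*((5 + 2) - 12) = -7*(8/9 - 15)*(7 - 12) = -(-889)*(-5)/9 = -7*635/9 = -4445/9 ≈ -493.89)
(28 + 2076) + g = (28 + 2076) - 4445/9 = 2104 - 4445/9 = 14491/9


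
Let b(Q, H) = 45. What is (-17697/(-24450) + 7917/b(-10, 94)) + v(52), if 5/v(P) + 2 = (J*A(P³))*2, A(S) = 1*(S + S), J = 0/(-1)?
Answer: 2129071/12225 ≈ 174.16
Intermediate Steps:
J = 0 (J = 0*(-1) = 0)
A(S) = 2*S (A(S) = 1*(2*S) = 2*S)
v(P) = -5/2 (v(P) = 5/(-2 + (0*(2*P³))*2) = 5/(-2 + 0*2) = 5/(-2 + 0) = 5/(-2) = 5*(-½) = -5/2)
(-17697/(-24450) + 7917/b(-10, 94)) + v(52) = (-17697/(-24450) + 7917/45) - 5/2 = (-17697*(-1/24450) + 7917*(1/45)) - 5/2 = (5899/8150 + 2639/15) - 5/2 = 4319267/24450 - 5/2 = 2129071/12225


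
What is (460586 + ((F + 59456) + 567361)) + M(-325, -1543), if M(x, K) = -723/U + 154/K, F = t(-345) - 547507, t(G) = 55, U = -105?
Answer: 29160420228/54005 ≈ 5.3996e+5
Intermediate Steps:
F = -547452 (F = 55 - 547507 = -547452)
M(x, K) = 241/35 + 154/K (M(x, K) = -723/(-105) + 154/K = -723*(-1/105) + 154/K = 241/35 + 154/K)
(460586 + ((F + 59456) + 567361)) + M(-325, -1543) = (460586 + ((-547452 + 59456) + 567361)) + (241/35 + 154/(-1543)) = (460586 + (-487996 + 567361)) + (241/35 + 154*(-1/1543)) = (460586 + 79365) + (241/35 - 154/1543) = 539951 + 366473/54005 = 29160420228/54005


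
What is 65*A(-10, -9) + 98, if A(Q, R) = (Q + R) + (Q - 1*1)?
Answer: -1852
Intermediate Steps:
A(Q, R) = -1 + R + 2*Q (A(Q, R) = (Q + R) + (Q - 1) = (Q + R) + (-1 + Q) = -1 + R + 2*Q)
65*A(-10, -9) + 98 = 65*(-1 - 9 + 2*(-10)) + 98 = 65*(-1 - 9 - 20) + 98 = 65*(-30) + 98 = -1950 + 98 = -1852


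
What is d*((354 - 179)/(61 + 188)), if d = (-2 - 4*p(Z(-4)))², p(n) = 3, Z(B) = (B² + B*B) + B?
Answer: 34300/249 ≈ 137.75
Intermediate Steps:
Z(B) = B + 2*B² (Z(B) = (B² + B²) + B = 2*B² + B = B + 2*B²)
d = 196 (d = (-2 - 4*3)² = (-2 - 12)² = (-14)² = 196)
d*((354 - 179)/(61 + 188)) = 196*((354 - 179)/(61 + 188)) = 196*(175/249) = 34300/249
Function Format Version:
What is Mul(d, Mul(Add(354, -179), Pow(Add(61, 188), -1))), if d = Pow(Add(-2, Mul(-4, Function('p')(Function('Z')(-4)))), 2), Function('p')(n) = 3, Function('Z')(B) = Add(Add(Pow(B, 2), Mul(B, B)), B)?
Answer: Rational(34300, 249) ≈ 137.75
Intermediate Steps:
Function('Z')(B) = Add(B, Mul(2, Pow(B, 2))) (Function('Z')(B) = Add(Add(Pow(B, 2), Pow(B, 2)), B) = Add(Mul(2, Pow(B, 2)), B) = Add(B, Mul(2, Pow(B, 2))))
d = 196 (d = Pow(Add(-2, Mul(-4, 3)), 2) = Pow(Add(-2, -12), 2) = Pow(-14, 2) = 196)
Mul(d, Mul(Add(354, -179), Pow(Add(61, 188), -1))) = Mul(196, Mul(Add(354, -179), Pow(Add(61, 188), -1))) = Mul(196, Mul(175, Pow(249, -1))) = Mul(196, Mul(175, Rational(1, 249))) = Mul(196, Rational(175, 249)) = Rational(34300, 249)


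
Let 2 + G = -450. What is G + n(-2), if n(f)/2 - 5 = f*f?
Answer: -434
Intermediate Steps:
G = -452 (G = -2 - 450 = -452)
n(f) = 10 + 2*f² (n(f) = 10 + 2*(f*f) = 10 + 2*f²)
G + n(-2) = -452 + (10 + 2*(-2)²) = -452 + (10 + 2*4) = -452 + (10 + 8) = -452 + 18 = -434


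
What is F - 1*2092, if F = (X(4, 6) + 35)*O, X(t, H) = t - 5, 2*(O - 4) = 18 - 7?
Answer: -1769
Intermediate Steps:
O = 19/2 (O = 4 + (18 - 7)/2 = 4 + (½)*11 = 4 + 11/2 = 19/2 ≈ 9.5000)
X(t, H) = -5 + t
F = 323 (F = ((-5 + 4) + 35)*(19/2) = (-1 + 35)*(19/2) = 34*(19/2) = 323)
F - 1*2092 = 323 - 1*2092 = 323 - 2092 = -1769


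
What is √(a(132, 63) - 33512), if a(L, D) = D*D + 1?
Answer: I*√29542 ≈ 171.88*I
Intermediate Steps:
a(L, D) = 1 + D² (a(L, D) = D² + 1 = 1 + D²)
√(a(132, 63) - 33512) = √((1 + 63²) - 33512) = √((1 + 3969) - 33512) = √(3970 - 33512) = √(-29542) = I*√29542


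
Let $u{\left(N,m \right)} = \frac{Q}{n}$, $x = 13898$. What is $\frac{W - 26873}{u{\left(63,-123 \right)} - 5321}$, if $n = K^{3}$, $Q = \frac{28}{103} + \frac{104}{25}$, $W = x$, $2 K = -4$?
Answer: $\frac{66821250}{27406003} \approx 2.4382$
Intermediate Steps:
$K = -2$ ($K = \frac{1}{2} \left(-4\right) = -2$)
$W = 13898$
$Q = \frac{11412}{2575}$ ($Q = 28 \cdot \frac{1}{103} + 104 \cdot \frac{1}{25} = \frac{28}{103} + \frac{104}{25} = \frac{11412}{2575} \approx 4.4318$)
$n = -8$ ($n = \left(-2\right)^{3} = -8$)
$u{\left(N,m \right)} = - \frac{2853}{5150}$ ($u{\left(N,m \right)} = \frac{11412}{2575 \left(-8\right)} = \frac{11412}{2575} \left(- \frac{1}{8}\right) = - \frac{2853}{5150}$)
$\frac{W - 26873}{u{\left(63,-123 \right)} - 5321} = \frac{13898 - 26873}{- \frac{2853}{5150} - 5321} = - \frac{12975}{- \frac{27406003}{5150}} = \left(-12975\right) \left(- \frac{5150}{27406003}\right) = \frac{66821250}{27406003}$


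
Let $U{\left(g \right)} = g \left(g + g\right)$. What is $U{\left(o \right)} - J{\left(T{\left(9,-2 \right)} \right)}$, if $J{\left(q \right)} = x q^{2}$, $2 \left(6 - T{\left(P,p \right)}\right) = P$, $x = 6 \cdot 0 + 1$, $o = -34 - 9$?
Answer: $\frac{14783}{4} \approx 3695.8$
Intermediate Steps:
$o = -43$
$x = 1$ ($x = 0 + 1 = 1$)
$T{\left(P,p \right)} = 6 - \frac{P}{2}$
$J{\left(q \right)} = q^{2}$ ($J{\left(q \right)} = 1 q^{2} = q^{2}$)
$U{\left(g \right)} = 2 g^{2}$ ($U{\left(g \right)} = g 2 g = 2 g^{2}$)
$U{\left(o \right)} - J{\left(T{\left(9,-2 \right)} \right)} = 2 \left(-43\right)^{2} - \left(6 - \frac{9}{2}\right)^{2} = 2 \cdot 1849 - \left(6 - \frac{9}{2}\right)^{2} = 3698 - \left(\frac{3}{2}\right)^{2} = 3698 - \frac{9}{4} = \frac{14783}{4}$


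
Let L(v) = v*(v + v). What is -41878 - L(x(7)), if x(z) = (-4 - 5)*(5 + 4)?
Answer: -55000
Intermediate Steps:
x(z) = -81 (x(z) = -9*9 = -81)
L(v) = 2*v² (L(v) = v*(2*v) = 2*v²)
-41878 - L(x(7)) = -41878 - 2*(-81)² = -41878 - 2*6561 = -41878 - 1*13122 = -41878 - 13122 = -55000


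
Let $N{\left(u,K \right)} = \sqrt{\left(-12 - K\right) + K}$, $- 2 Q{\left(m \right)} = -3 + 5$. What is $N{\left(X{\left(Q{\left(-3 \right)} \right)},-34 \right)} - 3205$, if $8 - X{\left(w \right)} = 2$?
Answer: $-3205 + 2 i \sqrt{3} \approx -3205.0 + 3.4641 i$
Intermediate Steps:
$Q{\left(m \right)} = -1$ ($Q{\left(m \right)} = - \frac{-3 + 5}{2} = \left(- \frac{1}{2}\right) 2 = -1$)
$X{\left(w \right)} = 6$ ($X{\left(w \right)} = 8 - 2 = 6$)
$N{\left(u,K \right)} = 2 i \sqrt{3}$ ($N{\left(u,K \right)} = \sqrt{-12} = 2 i \sqrt{3}$)
$N{\left(X{\left(Q{\left(-3 \right)} \right)},-34 \right)} - 3205 = 2 i \sqrt{3} - 3205 = -3205 + 2 i \sqrt{3}$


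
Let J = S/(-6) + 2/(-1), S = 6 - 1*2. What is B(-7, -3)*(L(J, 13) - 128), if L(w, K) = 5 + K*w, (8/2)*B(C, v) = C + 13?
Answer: -473/2 ≈ -236.50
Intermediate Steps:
S = 4 (S = 6 - 2 = 4)
J = -8/3 (J = 4/(-6) + 2/(-1) = 4*(-⅙) + 2*(-1) = -⅔ - 2 = -8/3 ≈ -2.6667)
B(C, v) = 13/4 + C/4 (B(C, v) = (C + 13)/4 = (13 + C)/4 = 13/4 + C/4)
B(-7, -3)*(L(J, 13) - 128) = (13/4 + (¼)*(-7))*((5 + 13*(-8/3)) - 128) = (13/4 - 7/4)*((5 - 104/3) - 128) = 3*(-89/3 - 128)/2 = (3/2)*(-473/3) = -473/2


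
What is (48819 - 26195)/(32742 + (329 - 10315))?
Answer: 5656/5689 ≈ 0.99420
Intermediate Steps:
(48819 - 26195)/(32742 + (329 - 10315)) = 22624/(32742 - 9986) = 22624/22756 = 22624*(1/22756) = 5656/5689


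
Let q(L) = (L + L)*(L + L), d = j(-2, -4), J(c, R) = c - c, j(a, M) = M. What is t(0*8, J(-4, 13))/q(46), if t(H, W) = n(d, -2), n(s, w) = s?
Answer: -1/2116 ≈ -0.00047259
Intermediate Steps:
J(c, R) = 0
d = -4
q(L) = 4*L² (q(L) = (2*L)*(2*L) = 4*L²)
t(H, W) = -4
t(0*8, J(-4, 13))/q(46) = -4/(4*46²) = -4/(4*2116) = -4/8464 = -4*1/8464 = -1/2116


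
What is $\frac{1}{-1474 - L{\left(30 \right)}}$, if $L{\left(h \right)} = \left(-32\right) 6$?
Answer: $- \frac{1}{1282} \approx -0.00078003$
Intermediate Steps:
$L{\left(h \right)} = -192$
$\frac{1}{-1474 - L{\left(30 \right)}} = \frac{1}{-1474 - -192} = \frac{1}{-1474 + 192} = \frac{1}{-1282} = - \frac{1}{1282}$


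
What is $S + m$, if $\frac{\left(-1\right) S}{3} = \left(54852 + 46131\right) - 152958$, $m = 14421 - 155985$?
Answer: $14361$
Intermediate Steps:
$m = -141564$ ($m = 14421 - 155985 = -141564$)
$S = 155925$ ($S = - 3 \left(\left(54852 + 46131\right) - 152958\right) = - 3 \left(100983 - 152958\right) = \left(-3\right) \left(-51975\right) = 155925$)
$S + m = 155925 - 141564 = 14361$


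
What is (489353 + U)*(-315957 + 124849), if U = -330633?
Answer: -30332661760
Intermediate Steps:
(489353 + U)*(-315957 + 124849) = (489353 - 330633)*(-315957 + 124849) = 158720*(-191108) = -30332661760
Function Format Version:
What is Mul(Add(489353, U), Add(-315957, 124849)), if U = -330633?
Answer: -30332661760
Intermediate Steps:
Mul(Add(489353, U), Add(-315957, 124849)) = Mul(Add(489353, -330633), Add(-315957, 124849)) = Mul(158720, -191108) = -30332661760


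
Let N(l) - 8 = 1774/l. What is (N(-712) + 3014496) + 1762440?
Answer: 1700591177/356 ≈ 4.7769e+6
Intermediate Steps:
N(l) = 8 + 1774/l
(N(-712) + 3014496) + 1762440 = ((8 + 1774/(-712)) + 3014496) + 1762440 = ((8 + 1774*(-1/712)) + 3014496) + 1762440 = ((8 - 887/356) + 3014496) + 1762440 = (1961/356 + 3014496) + 1762440 = 1073162537/356 + 1762440 = 1700591177/356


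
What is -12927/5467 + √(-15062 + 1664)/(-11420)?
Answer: -12927/5467 - I*√13398/11420 ≈ -2.3646 - 0.010136*I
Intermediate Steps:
-12927/5467 + √(-15062 + 1664)/(-11420) = -12927*1/5467 + √(-13398)*(-1/11420) = -12927/5467 + (I*√13398)*(-1/11420) = -12927/5467 - I*√13398/11420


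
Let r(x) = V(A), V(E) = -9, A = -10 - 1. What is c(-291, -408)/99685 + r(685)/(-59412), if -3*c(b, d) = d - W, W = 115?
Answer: 11254657/5922485220 ≈ 0.0019003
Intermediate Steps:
A = -11
c(b, d) = 115/3 - d/3 (c(b, d) = -(d - 1*115)/3 = -(d - 115)/3 = -(-115 + d)/3 = 115/3 - d/3)
r(x) = -9
c(-291, -408)/99685 + r(685)/(-59412) = (115/3 - ⅓*(-408))/99685 - 9/(-59412) = (115/3 + 136)*(1/99685) - 9*(-1/59412) = (523/3)*(1/99685) + 3/19804 = 523/299055 + 3/19804 = 11254657/5922485220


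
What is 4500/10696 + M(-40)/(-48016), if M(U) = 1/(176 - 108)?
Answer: 1836610663/4365422656 ≈ 0.42072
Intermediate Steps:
M(U) = 1/68
4500/10696 + M(-40)/(-48016) = 4500/10696 + (1/68)/(-48016) = 4500*(1/10696) + (1/68)*(-1/48016) = 1125/2674 - 1/3265088 = 1836610663/4365422656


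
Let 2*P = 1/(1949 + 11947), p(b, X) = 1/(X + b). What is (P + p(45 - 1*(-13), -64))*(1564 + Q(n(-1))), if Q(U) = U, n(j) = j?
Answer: -2412751/9264 ≈ -260.44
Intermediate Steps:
P = 1/27792 (P = 1/(2*(1949 + 11947)) = (½)/13896 = (½)*(1/13896) = 1/27792 ≈ 3.5982e-5)
(P + p(45 - 1*(-13), -64))*(1564 + Q(n(-1))) = (1/27792 + 1/(-64 + (45 - 1*(-13))))*(1564 - 1) = (1/27792 + 1/(-64 + (45 + 13)))*1563 = (1/27792 + 1/(-64 + 58))*1563 = (1/27792 + 1/(-6))*1563 = (1/27792 - ⅙)*1563 = -4631/27792*1563 = -2412751/9264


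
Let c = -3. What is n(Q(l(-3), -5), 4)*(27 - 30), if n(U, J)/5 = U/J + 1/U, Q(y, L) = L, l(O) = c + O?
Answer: 87/4 ≈ 21.750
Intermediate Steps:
l(O) = -3 + O
n(U, J) = 5/U + 5*U/J (n(U, J) = 5*(U/J + 1/U) = 5*(1/U + U/J) = 5/U + 5*U/J)
n(Q(l(-3), -5), 4)*(27 - 30) = (5/(-5) + 5*(-5)/4)*(27 - 30) = (5*(-⅕) + 5*(-5)*(¼))*(-3) = (-1 - 25/4)*(-3) = -29/4*(-3) = 87/4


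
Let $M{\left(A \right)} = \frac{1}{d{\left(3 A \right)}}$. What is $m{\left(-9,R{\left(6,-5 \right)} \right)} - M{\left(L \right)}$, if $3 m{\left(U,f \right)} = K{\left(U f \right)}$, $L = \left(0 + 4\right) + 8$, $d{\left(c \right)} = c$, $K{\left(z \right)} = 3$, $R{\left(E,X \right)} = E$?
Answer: $\frac{35}{36} \approx 0.97222$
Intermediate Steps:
$L = 12$ ($L = 4 + 8 = 12$)
$m{\left(U,f \right)} = 1$ ($m{\left(U,f \right)} = \frac{1}{3} \cdot 3 = 1$)
$M{\left(A \right)} = \frac{1}{3 A}$
$m{\left(-9,R{\left(6,-5 \right)} \right)} - M{\left(L \right)} = 1 - \frac{1}{3 \cdot 12} = 1 - \frac{1}{3} \cdot \frac{1}{12} = 1 - \frac{1}{36} = \frac{35}{36}$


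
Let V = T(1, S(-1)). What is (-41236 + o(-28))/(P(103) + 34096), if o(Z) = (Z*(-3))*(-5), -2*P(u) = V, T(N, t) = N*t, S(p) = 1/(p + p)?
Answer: -166624/136385 ≈ -1.2217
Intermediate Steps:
S(p) = 1/(2*p)
V = -½ (V = 1*((½)/(-1)) = 1*((½)*(-1)) = 1*(-½) = -½ ≈ -0.50000)
P(u) = ¼ (P(u) = -½*(-½) = ¼)
o(Z) = 15*Z (o(Z) = -3*Z*(-5) = 15*Z)
(-41236 + o(-28))/(P(103) + 34096) = (-41236 + 15*(-28))/(¼ + 34096) = (-41236 - 420)/(136385/4) = -41656*4/136385 = -166624/136385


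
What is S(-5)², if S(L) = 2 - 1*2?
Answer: 0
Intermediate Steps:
S(L) = 0 (S(L) = 2 - 2 = 0)
S(-5)² = 0² = 0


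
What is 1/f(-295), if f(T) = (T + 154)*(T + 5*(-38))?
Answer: 1/68385 ≈ 1.4623e-5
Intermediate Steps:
f(T) = (-190 + T)*(154 + T) (f(T) = (154 + T)*(T - 190) = (154 + T)*(-190 + T) = (-190 + T)*(154 + T))
1/f(-295) = 1/(-29260 + (-295)**2 - 36*(-295)) = 1/(-29260 + 87025 + 10620) = 1/68385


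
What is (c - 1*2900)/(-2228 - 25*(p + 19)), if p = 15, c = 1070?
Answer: 305/513 ≈ 0.59454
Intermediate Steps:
(c - 1*2900)/(-2228 - 25*(p + 19)) = (1070 - 1*2900)/(-2228 - 25*(15 + 19)) = (1070 - 2900)/(-2228 - 25*34) = -1830/(-2228 - 850) = -1830/(-3078) = -1830*(-1/3078) = 305/513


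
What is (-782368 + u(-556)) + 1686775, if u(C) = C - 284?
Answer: 903567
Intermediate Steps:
u(C) = -284 + C
(-782368 + u(-556)) + 1686775 = (-782368 + (-284 - 556)) + 1686775 = (-782368 - 840) + 1686775 = -783208 + 1686775 = 903567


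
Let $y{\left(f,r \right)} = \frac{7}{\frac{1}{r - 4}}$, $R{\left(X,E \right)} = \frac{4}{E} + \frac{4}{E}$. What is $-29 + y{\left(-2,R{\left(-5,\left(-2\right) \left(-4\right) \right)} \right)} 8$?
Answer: $-197$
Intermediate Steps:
$R{\left(X,E \right)} = \frac{8}{E}$
$y{\left(f,r \right)} = -28 + 7 r$ ($y{\left(f,r \right)} = \frac{7}{\frac{1}{-4 + r}} = 7 \left(-4 + r\right) = -28 + 7 r$)
$-29 + y{\left(-2,R{\left(-5,\left(-2\right) \left(-4\right) \right)} \right)} 8 = -29 + \left(-28 + 7 \frac{8}{\left(-2\right) \left(-4\right)}\right) 8 = -29 + \left(-28 + 7 \cdot \frac{8}{8}\right) 8 = -29 + \left(-28 + 7 \cdot 8 \cdot \frac{1}{8}\right) 8 = -29 + \left(-28 + 7 \cdot 1\right) 8 = -29 + \left(-28 + 7\right) 8 = -29 - 168 = -197$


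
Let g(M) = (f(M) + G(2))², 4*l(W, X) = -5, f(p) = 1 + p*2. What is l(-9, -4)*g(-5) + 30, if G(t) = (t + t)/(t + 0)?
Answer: -125/4 ≈ -31.250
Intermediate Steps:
G(t) = 2 (G(t) = (2*t)/t = 2)
f(p) = 1 + 2*p
l(W, X) = -5/4 (l(W, X) = (¼)*(-5) = -5/4)
g(M) = (3 + 2*M)² (g(M) = ((1 + 2*M) + 2)² = (3 + 2*M)²)
l(-9, -4)*g(-5) + 30 = -5*(3 + 2*(-5))²/4 + 30 = -5*(3 - 10)²/4 + 30 = -5/4*(-7)² + 30 = -5/4*49 + 30 = -245/4 + 30 = -125/4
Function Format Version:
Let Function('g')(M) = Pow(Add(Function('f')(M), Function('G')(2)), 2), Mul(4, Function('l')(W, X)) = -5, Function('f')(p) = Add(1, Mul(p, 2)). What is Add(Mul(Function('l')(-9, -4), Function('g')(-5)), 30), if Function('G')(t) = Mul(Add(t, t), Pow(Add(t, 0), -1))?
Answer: Rational(-125, 4) ≈ -31.250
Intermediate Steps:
Function('G')(t) = 2 (Function('G')(t) = Mul(Mul(2, t), Pow(t, -1)) = 2)
Function('f')(p) = Add(1, Mul(2, p))
Function('l')(W, X) = Rational(-5, 4) (Function('l')(W, X) = Mul(Rational(1, 4), -5) = Rational(-5, 4))
Function('g')(M) = Pow(Add(3, Mul(2, M)), 2) (Function('g')(M) = Pow(Add(Add(1, Mul(2, M)), 2), 2) = Pow(Add(3, Mul(2, M)), 2))
Add(Mul(Function('l')(-9, -4), Function('g')(-5)), 30) = Add(Mul(Rational(-5, 4), Pow(Add(3, Mul(2, -5)), 2)), 30) = Add(Mul(Rational(-5, 4), Pow(Add(3, -10), 2)), 30) = Add(Mul(Rational(-5, 4), Pow(-7, 2)), 30) = Add(Mul(Rational(-5, 4), 49), 30) = Add(Rational(-245, 4), 30) = Rational(-125, 4)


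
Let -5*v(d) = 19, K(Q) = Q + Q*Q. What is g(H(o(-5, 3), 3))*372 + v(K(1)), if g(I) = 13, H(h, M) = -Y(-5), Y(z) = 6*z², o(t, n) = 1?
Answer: 24161/5 ≈ 4832.2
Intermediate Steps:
K(Q) = Q + Q²
v(d) = -19/5 (v(d) = -⅕*19 = -19/5)
H(h, M) = -150 (H(h, M) = -6*(-5)² = -6*25 = -1*150 = -150)
g(H(o(-5, 3), 3))*372 + v(K(1)) = 13*372 - 19/5 = 4836 - 19/5 = 24161/5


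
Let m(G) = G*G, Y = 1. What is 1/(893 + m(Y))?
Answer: 1/894 ≈ 0.0011186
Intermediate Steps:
m(G) = G²
1/(893 + m(Y)) = 1/(893 + 1²) = 1/(893 + 1) = 1/894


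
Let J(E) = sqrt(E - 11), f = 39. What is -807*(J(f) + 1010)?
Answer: -815070 - 1614*sqrt(7) ≈ -8.1934e+5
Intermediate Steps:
J(E) = sqrt(-11 + E)
-807*(J(f) + 1010) = -807*(sqrt(-11 + 39) + 1010) = -807*(sqrt(28) + 1010) = -807*(2*sqrt(7) + 1010) = -807*(1010 + 2*sqrt(7)) = -815070 - 1614*sqrt(7)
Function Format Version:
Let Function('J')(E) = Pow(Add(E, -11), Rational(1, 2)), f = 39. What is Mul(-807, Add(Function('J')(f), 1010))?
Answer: Add(-815070, Mul(-1614, Pow(7, Rational(1, 2)))) ≈ -8.1934e+5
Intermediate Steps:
Function('J')(E) = Pow(Add(-11, E), Rational(1, 2))
Mul(-807, Add(Function('J')(f), 1010)) = Mul(-807, Add(Pow(Add(-11, 39), Rational(1, 2)), 1010)) = Mul(-807, Add(Pow(28, Rational(1, 2)), 1010)) = Mul(-807, Add(Mul(2, Pow(7, Rational(1, 2))), 1010)) = Mul(-807, Add(1010, Mul(2, Pow(7, Rational(1, 2))))) = Add(-815070, Mul(-1614, Pow(7, Rational(1, 2))))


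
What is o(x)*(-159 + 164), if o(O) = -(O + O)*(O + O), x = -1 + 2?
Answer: -20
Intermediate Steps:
x = 1
o(O) = -4*O**2 (o(O) = -2*O*2*O = -4*O**2)
o(x)*(-159 + 164) = (-4*1**2)*(-159 + 164) = -4*1*5 = -4*5 = -20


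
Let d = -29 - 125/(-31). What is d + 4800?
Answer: 148026/31 ≈ 4775.0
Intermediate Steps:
d = -774/31 (d = -29 - 125*(-1)/31 = -29 - 25*(-5/31) = -29 + 125/31 = -774/31 ≈ -24.968)
d + 4800 = -774/31 + 4800 = 148026/31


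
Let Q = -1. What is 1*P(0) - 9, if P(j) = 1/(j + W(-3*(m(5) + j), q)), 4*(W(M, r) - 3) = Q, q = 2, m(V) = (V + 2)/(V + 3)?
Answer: -95/11 ≈ -8.6364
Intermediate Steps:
m(V) = (2 + V)/(3 + V)
W(M, r) = 11/4 (W(M, r) = 3 + (¼)*(-1) = 3 - ¼ = 11/4)
P(j) = 1/(11/4 + j) (P(j) = 1/(j + 11/4) = 1/(11/4 + j))
1*P(0) - 9 = 1*(4/(11 + 4*0)) - 9 = 1*(4/(11 + 0)) - 9 = 1*(4/11) - 9 = 4/11 - 9 = -95/11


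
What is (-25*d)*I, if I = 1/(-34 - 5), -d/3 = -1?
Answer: 25/13 ≈ 1.9231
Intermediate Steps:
d = 3 (d = -3*(-1) = 3)
I = -1/39 (I = 1/(-39) = -1/39 ≈ -0.025641)
(-25*d)*I = -25*3*(-1/39) = -75*(-1/39) = 25/13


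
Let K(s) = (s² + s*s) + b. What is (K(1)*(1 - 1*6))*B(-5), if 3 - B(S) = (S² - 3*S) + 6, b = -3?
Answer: -215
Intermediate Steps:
B(S) = -3 - S² + 3*S (B(S) = 3 - ((S² - 3*S) + 6) = 3 - (6 + S² - 3*S) = 3 + (-6 - S² + 3*S) = -3 - S² + 3*S)
K(s) = -3 + 2*s² (K(s) = (s² + s*s) - 3 = (s² + s²) - 3 = 2*s² - 3 = -3 + 2*s²)
(K(1)*(1 - 1*6))*B(-5) = ((-3 + 2*1²)*(1 - 1*6))*(-3 - 1*(-5)² + 3*(-5)) = ((-3 + 2*1)*(1 - 6))*(-3 - 1*25 - 15) = ((-3 + 2)*(-5))*(-3 - 25 - 15) = -1*(-5)*(-43) = 5*(-43) = -215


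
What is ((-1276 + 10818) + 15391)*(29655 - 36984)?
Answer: -182733957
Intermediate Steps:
((-1276 + 10818) + 15391)*(29655 - 36984) = (9542 + 15391)*(-7329) = 24933*(-7329) = -182733957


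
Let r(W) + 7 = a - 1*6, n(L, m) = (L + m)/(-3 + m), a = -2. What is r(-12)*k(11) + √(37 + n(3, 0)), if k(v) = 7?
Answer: -99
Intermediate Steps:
n(L, m) = (L + m)/(-3 + m)
r(W) = -15 (r(W) = -7 + (-2 - 1*6) = -7 + (-2 - 6) = -7 - 8 = -15)
r(-12)*k(11) + √(37 + n(3, 0)) = -15*7 + √(37 + (3 + 0)/(-3 + 0)) = -105 + √(37 + 3/(-3)) = -105 + √(37 - ⅓*3) = -105 + √(37 - 1) = -105 + √36 = -105 + 6 = -99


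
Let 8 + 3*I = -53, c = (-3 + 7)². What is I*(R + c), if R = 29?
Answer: -915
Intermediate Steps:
c = 16 (c = 4² = 16)
I = -61/3 (I = -8/3 + (⅓)*(-53) = -8/3 - 53/3 = -61/3 ≈ -20.333)
I*(R + c) = -61*(29 + 16)/3 = -61/3*45 = -915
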